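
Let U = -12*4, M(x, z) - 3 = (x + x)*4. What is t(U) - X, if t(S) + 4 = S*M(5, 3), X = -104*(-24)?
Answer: -4564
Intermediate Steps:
M(x, z) = 3 + 8*x (M(x, z) = 3 + (x + x)*4 = 3 + (2*x)*4 = 3 + 8*x)
X = 2496
U = -48
t(S) = -4 + 43*S (t(S) = -4 + S*(3 + 8*5) = -4 + S*(3 + 40) = -4 + S*43 = -4 + 43*S)
t(U) - X = (-4 + 43*(-48)) - 1*2496 = (-4 - 2064) - 2496 = -2068 - 2496 = -4564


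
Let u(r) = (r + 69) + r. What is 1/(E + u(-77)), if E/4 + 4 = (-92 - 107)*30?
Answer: -1/23981 ≈ -4.1700e-5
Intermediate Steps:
u(r) = 69 + 2*r (u(r) = (69 + r) + r = 69 + 2*r)
E = -23896 (E = -16 + 4*((-92 - 107)*30) = -16 + 4*(-199*30) = -16 + 4*(-5970) = -16 - 23880 = -23896)
1/(E + u(-77)) = 1/(-23896 + (69 + 2*(-77))) = 1/(-23896 + (69 - 154)) = 1/(-23896 - 85) = 1/(-23981) = -1/23981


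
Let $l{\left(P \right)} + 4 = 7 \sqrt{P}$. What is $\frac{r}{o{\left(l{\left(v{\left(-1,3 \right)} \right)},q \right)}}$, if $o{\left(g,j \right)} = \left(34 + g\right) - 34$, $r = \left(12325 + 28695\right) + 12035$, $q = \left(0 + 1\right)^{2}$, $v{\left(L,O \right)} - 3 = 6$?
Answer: $\frac{53055}{17} \approx 3120.9$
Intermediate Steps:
$v{\left(L,O \right)} = 9$ ($v{\left(L,O \right)} = 3 + 6 = 9$)
$l{\left(P \right)} = -4 + 7 \sqrt{P}$
$q = 1$ ($q = 1^{2} = 1$)
$r = 53055$ ($r = 41020 + 12035 = 53055$)
$o{\left(g,j \right)} = g$
$\frac{r}{o{\left(l{\left(v{\left(-1,3 \right)} \right)},q \right)}} = \frac{53055}{-4 + 7 \sqrt{9}} = \frac{53055}{-4 + 7 \cdot 3} = \frac{53055}{-4 + 21} = \frac{53055}{17}$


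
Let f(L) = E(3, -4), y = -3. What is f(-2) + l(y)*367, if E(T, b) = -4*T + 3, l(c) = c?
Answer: -1110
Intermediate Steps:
E(T, b) = 3 - 4*T
f(L) = -9 (f(L) = 3 - 4*3 = 3 - 12 = -9)
f(-2) + l(y)*367 = -9 - 3*367 = -9 - 1101 = -1110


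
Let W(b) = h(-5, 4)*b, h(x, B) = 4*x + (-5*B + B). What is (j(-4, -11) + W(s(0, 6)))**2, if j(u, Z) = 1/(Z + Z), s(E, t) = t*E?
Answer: 1/484 ≈ 0.0020661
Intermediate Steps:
h(x, B) = -4*B + 4*x (h(x, B) = 4*x - 4*B = -4*B + 4*x)
s(E, t) = E*t
j(u, Z) = 1/(2*Z)
W(b) = -36*b (W(b) = (-4*4 + 4*(-5))*b = (-16 - 20)*b = -36*b)
(j(-4, -11) + W(s(0, 6)))**2 = ((1/2)/(-11) - 0*6)**2 = ((1/2)*(-1/11) - 36*0)**2 = (-1/22 + 0)**2 = (-1/22)**2 = 1/484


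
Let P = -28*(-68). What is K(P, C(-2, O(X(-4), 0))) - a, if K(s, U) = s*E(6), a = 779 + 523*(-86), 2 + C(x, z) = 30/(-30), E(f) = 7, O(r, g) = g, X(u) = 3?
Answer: 57527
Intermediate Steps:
P = 1904
C(x, z) = -3 (C(x, z) = -2 + 30/(-30) = -2 + 30*(-1/30) = -2 - 1 = -3)
a = -44199 (a = 779 - 44978 = -44199)
K(s, U) = 7*s (K(s, U) = s*7 = 7*s)
K(P, C(-2, O(X(-4), 0))) - a = 7*1904 - 1*(-44199) = 13328 + 44199 = 57527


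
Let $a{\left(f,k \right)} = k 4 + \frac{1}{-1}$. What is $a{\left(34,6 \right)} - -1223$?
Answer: $1246$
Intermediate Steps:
$a{\left(f,k \right)} = -1 + 4 k$ ($a{\left(f,k \right)} = 4 k - 1 = -1 + 4 k$)
$a{\left(34,6 \right)} - -1223 = \left(-1 + 4 \cdot 6\right) - -1223 = \left(-1 + 24\right) + 1223 = 23 + 1223 = 1246$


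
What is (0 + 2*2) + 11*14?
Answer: 158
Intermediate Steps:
(0 + 2*2) + 11*14 = (0 + 4) + 154 = 4 + 154 = 158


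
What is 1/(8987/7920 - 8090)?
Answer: -720/5823983 ≈ -0.00012363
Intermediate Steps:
1/(8987/7920 - 8090) = 1/(8987*(1/7920) - 8090) = 1/(817/720 - 8090) = 1/(-5823983/720) = -720/5823983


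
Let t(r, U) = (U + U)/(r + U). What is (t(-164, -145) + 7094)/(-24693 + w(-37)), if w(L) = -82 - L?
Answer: -1096168/3822021 ≈ -0.28680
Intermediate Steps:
t(r, U) = 2*U/(U + r) (t(r, U) = (2*U)/(U + r) = 2*U/(U + r))
(t(-164, -145) + 7094)/(-24693 + w(-37)) = (2*(-145)/(-145 - 164) + 7094)/(-24693 + (-82 - 1*(-37))) = (2*(-145)/(-309) + 7094)/(-24693 + (-82 + 37)) = (2*(-145)*(-1/309) + 7094)/(-24693 - 45) = (290/309 + 7094)/(-24738) = (2192336/309)*(-1/24738) = -1096168/3822021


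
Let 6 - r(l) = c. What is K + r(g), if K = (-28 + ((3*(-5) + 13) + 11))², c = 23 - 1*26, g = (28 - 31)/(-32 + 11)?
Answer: 370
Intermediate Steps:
g = ⅐ (g = -3/(-21) = -3*(-1/21) = ⅐ ≈ 0.14286)
c = -3 (c = 23 - 26 = -3)
r(l) = 9 (r(l) = 6 - 1*(-3) = 6 + 3 = 9)
K = 361 (K = (-28 + ((-15 + 13) + 11))² = (-28 + (-2 + 11))² = (-28 + 9)² = (-19)² = 361)
K + r(g) = 361 + 9 = 370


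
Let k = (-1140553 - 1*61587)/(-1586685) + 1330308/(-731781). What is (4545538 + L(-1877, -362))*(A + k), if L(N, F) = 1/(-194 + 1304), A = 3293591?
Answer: 142927525846713567753453397/9546871029210 ≈ 1.4971e+13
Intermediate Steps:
L(N, F) = 1/1110
k = -9119085464/8600784711 (k = (-1140553 - 61587)*(-1/1586685) + 1330308*(-1/731781) = -1202140*(-1/1586685) - 147812/81309 = 240428/317337 - 147812/81309 = -9119085464/8600784711 ≈ -1.0603)
(4545538 + L(-1877, -362))*(A + k) = (4545538 + 1/1110)*(3293591 - 9119085464/8600784711) = (5045547181/1110)*(28327457998001737/8600784711) = 142927525846713567753453397/9546871029210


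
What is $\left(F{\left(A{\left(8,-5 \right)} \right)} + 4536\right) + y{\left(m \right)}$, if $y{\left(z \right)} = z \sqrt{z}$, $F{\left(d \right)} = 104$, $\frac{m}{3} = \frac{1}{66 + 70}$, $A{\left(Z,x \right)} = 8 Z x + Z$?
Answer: $4640 + \frac{3 \sqrt{102}}{9248} \approx 4640.0$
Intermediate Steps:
$A{\left(Z,x \right)} = Z + 8 Z x$ ($A{\left(Z,x \right)} = 8 Z x + Z = Z + 8 Z x$)
$m = \frac{3}{136}$ ($m = \frac{3}{66 + 70} = \frac{3}{136} \approx 0.022059$)
$y{\left(z \right)} = z^{\frac{3}{2}}$
$\left(F{\left(A{\left(8,-5 \right)} \right)} + 4536\right) + y{\left(m \right)} = \left(104 + 4536\right) + \left(\frac{3}{136}\right)^{\frac{3}{2}} = 4640 + \frac{3 \sqrt{102}}{9248}$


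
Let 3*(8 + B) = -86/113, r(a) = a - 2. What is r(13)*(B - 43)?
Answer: -191125/339 ≈ -563.79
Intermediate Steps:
r(a) = -2 + a
B = -2798/339 (B = -8 + (-86/113)/3 = -8 + (-86*1/113)/3 = -8 + (⅓)*(-86/113) = -8 - 86/339 = -2798/339 ≈ -8.2537)
r(13)*(B - 43) = (-2 + 13)*(-2798/339 - 43) = 11*(-17375/339) = -191125/339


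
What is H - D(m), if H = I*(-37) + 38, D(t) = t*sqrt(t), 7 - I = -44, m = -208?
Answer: -1849 + 832*I*sqrt(13) ≈ -1849.0 + 2999.8*I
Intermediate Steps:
I = 51 (I = 7 - 1*(-44) = 7 + 44 = 51)
D(t) = t**(3/2)
H = -1849 (H = 51*(-37) + 38 = -1887 + 38 = -1849)
H - D(m) = -1849 - (-208)**(3/2) = -1849 - (-832)*I*sqrt(13) = -1849 + 832*I*sqrt(13)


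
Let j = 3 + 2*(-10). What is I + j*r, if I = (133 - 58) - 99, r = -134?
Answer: 2254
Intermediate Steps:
j = -17 (j = 3 - 20 = -17)
I = -24 (I = 75 - 99 = -24)
I + j*r = -24 - 17*(-134) = -24 + 2278 = 2254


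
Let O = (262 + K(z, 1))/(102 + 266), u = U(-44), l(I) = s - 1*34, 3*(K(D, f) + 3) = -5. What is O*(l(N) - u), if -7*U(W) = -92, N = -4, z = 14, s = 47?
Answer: -193/1932 ≈ -0.099896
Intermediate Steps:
U(W) = 92/7 (U(W) = -1/7*(-92) = 92/7)
K(D, f) = -14/3 (K(D, f) = -3 + (1/3)*(-5) = -3 - 5/3 = -14/3)
l(I) = 13 (l(I) = 47 - 1*34 = 47 - 34 = 13)
u = 92/7 ≈ 13.143
O = 193/276 (O = (262 - 14/3)/(102 + 266) = (772/3)/368 = (772/3)*(1/368) = 193/276 ≈ 0.69928)
O*(l(N) - u) = 193*(13 - 1*92/7)/276 = 193*(13 - 92/7)/276 = (193/276)*(-1/7) = -193/1932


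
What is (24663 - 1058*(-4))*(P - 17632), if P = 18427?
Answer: 22971525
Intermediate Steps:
(24663 - 1058*(-4))*(P - 17632) = (24663 - 1058*(-4))*(18427 - 17632) = (24663 + 4232)*795 = 28895*795 = 22971525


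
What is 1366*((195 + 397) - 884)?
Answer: -398872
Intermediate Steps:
1366*((195 + 397) - 884) = 1366*(592 - 884) = 1366*(-292) = -398872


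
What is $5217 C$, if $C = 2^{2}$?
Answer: $20868$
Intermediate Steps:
$C = 4$
$5217 C = 5217 \cdot 4 = 20868$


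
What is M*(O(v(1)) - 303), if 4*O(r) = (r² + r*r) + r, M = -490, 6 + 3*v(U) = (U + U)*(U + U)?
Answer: 1335985/9 ≈ 1.4844e+5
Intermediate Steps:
v(U) = -2 + 4*U²/3 (v(U) = -2 + ((U + U)*(U + U))/3 = -2 + ((2*U)*(2*U))/3 = -2 + (4*U²)/3 = -2 + 4*U²/3)
O(r) = r²/2 + r/4 (O(r) = ((r² + r*r) + r)/4 = ((r² + r²) + r)/4 = (2*r² + r)/4 = (r + 2*r²)/4 = r²/2 + r/4)
M*(O(v(1)) - 303) = -490*((-2 + (4/3)*1²)*(1 + 2*(-2 + (4/3)*1²))/4 - 303) = -490*((-2 + (4/3)*1)*(1 + 2*(-2 + (4/3)*1))/4 - 303) = -490*((-2 + 4/3)*(1 + 2*(-2 + 4/3))/4 - 303) = -490*((¼)*(-⅔)*(1 + 2*(-⅔)) - 303) = -490*((¼)*(-⅔)*(1 - 4/3) - 303) = -490*((¼)*(-⅔)*(-⅓) - 303) = -490*(1/18 - 303) = -490*(-5453/18) = 1335985/9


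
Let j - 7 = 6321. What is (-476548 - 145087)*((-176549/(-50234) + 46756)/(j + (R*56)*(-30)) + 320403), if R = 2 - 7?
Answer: -21051344216491225745/105692336 ≈ -1.9918e+11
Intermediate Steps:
j = 6328 (j = 7 + 6321 = 6328)
R = -5
(-476548 - 145087)*((-176549/(-50234) + 46756)/(j + (R*56)*(-30)) + 320403) = (-476548 - 145087)*((-176549/(-50234) + 46756)/(6328 - 5*56*(-30)) + 320403) = -621635*((-176549*(-1/50234) + 46756)/(6328 - 280*(-30)) + 320403) = -621635*((176549/50234 + 46756)/(6328 + 8400) + 320403) = -621635*((2348917453/50234)/14728 + 320403) = -621635*((2348917453/50234)*(1/14728) + 320403) = -621635*(2348917453/739846352 + 320403) = -621635*237051339637309/739846352 = -21051344216491225745/105692336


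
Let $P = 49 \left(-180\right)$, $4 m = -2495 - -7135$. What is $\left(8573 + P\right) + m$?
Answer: $913$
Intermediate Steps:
$m = 1160$ ($m = \frac{-2495 - -7135}{4} = \frac{-2495 + 7135}{4} = \frac{1}{4} \cdot 4640 = 1160$)
$P = -8820$
$\left(8573 + P\right) + m = \left(8573 - 8820\right) + 1160 = -247 + 1160 = 913$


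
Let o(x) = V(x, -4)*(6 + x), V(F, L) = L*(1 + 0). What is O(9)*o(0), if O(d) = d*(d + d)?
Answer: -3888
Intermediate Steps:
O(d) = 2*d² (O(d) = d*(2*d) = 2*d²)
V(F, L) = L (V(F, L) = L*1 = L)
o(x) = -24 - 4*x (o(x) = -4*(6 + x) = -24 - 4*x)
O(9)*o(0) = (2*9²)*(-24 - 4*0) = (2*81)*(-24 + 0) = 162*(-24) = -3888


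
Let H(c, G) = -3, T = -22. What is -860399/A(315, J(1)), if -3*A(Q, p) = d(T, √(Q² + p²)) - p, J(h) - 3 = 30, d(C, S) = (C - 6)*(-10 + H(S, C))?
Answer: 2581197/331 ≈ 7798.2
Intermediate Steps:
d(C, S) = 78 - 13*C (d(C, S) = (C - 6)*(-10 - 3) = (-6 + C)*(-13) = 78 - 13*C)
J(h) = 33 (J(h) = 3 + 30 = 33)
A(Q, p) = -364/3 + p/3 (A(Q, p) = -((78 - 13*(-22)) - p)/3 = -((78 + 286) - p)/3 = -(364 - p)/3 = -364/3 + p/3)
-860399/A(315, J(1)) = -860399/(-364/3 + (⅓)*33) = -860399/(-364/3 + 11) = -860399/(-331/3) = -860399*(-3/331) = 2581197/331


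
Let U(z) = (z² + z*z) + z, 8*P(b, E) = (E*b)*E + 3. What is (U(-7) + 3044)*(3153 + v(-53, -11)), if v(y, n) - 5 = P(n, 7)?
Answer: 9690285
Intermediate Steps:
P(b, E) = 3/8 + b*E²/8 (P(b, E) = ((E*b)*E + 3)/8 = (b*E² + 3)/8 = (3 + b*E²)/8 = 3/8 + b*E²/8)
v(y, n) = 43/8 + 49*n/8 (v(y, n) = 5 + (3/8 + (⅛)*n*7²) = 5 + (3/8 + (⅛)*n*49) = 5 + (3/8 + 49*n/8) = 43/8 + 49*n/8)
U(z) = z + 2*z² (U(z) = (z² + z²) + z = 2*z² + z = z + 2*z²)
(U(-7) + 3044)*(3153 + v(-53, -11)) = (-7*(1 + 2*(-7)) + 3044)*(3153 + (43/8 + (49/8)*(-11))) = (-7*(1 - 14) + 3044)*(3153 + (43/8 - 539/8)) = (-7*(-13) + 3044)*(3153 - 62) = (91 + 3044)*3091 = 3135*3091 = 9690285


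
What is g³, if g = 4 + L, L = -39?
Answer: -42875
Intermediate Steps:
g = -35 (g = 4 - 39 = -35)
g³ = (-35)³ = -42875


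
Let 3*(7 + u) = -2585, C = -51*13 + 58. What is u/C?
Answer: 2606/1815 ≈ 1.4358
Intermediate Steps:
C = -605 (C = -663 + 58 = -605)
u = -2606/3 (u = -7 + (⅓)*(-2585) = -7 - 2585/3 = -2606/3 ≈ -868.67)
u/C = -2606/3/(-605) = -2606/3*(-1/605) = 2606/1815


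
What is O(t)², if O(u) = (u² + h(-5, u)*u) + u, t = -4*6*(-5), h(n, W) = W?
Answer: 836366400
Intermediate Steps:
t = 120 (t = -24*(-5) = 120)
O(u) = u + 2*u² (O(u) = (u² + u*u) + u = (u² + u²) + u = 2*u² + u = u + 2*u²)
O(t)² = (120*(1 + 2*120))² = (120*(1 + 240))² = (120*241)² = 28920² = 836366400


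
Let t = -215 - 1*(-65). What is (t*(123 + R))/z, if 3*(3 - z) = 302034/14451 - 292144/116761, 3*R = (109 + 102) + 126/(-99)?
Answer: 537071795061300/58146733447 ≈ 9236.5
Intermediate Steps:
t = -150 (t = -215 + 65 = -150)
R = 769/11 (R = ((109 + 102) + 126/(-99))/3 = (211 + 126*(-1/99))/3 = (211 - 14/11)/3 = (1/3)*(2307/11) = 769/11 ≈ 69.909)
z = -5286066677/1687313211 (z = 3 - (302034/14451 - 292144/116761)/3 = 3 - (302034*(1/14451) - 292144*1/116761)/3 = 3 - (100678/4817 - 292144/116761)/3 = 3 - 1/3*10348006310/562437737 = 3 - 10348006310/1687313211 = -5286066677/1687313211 ≈ -3.1328)
(t*(123 + R))/z = (-150*(123 + 769/11))/(-5286066677/1687313211) = -150*2122/11*(-1687313211/5286066677) = -318300/11*(-1687313211/5286066677) = 537071795061300/58146733447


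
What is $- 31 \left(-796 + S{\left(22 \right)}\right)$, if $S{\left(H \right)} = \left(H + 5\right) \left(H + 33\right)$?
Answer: $-21359$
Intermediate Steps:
$S{\left(H \right)} = \left(5 + H\right) \left(33 + H\right)$
$- 31 \left(-796 + S{\left(22 \right)}\right) = - 31 \left(-796 + \left(165 + 22^{2} + 38 \cdot 22\right)\right) = - 31 \left(-796 + \left(165 + 484 + 836\right)\right) = - 31 \left(-796 + 1485\right) = \left(-31\right) 689 = -21359$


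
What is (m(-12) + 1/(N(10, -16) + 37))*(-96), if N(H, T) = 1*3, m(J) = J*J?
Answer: -69132/5 ≈ -13826.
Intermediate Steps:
m(J) = J²
N(H, T) = 3
(m(-12) + 1/(N(10, -16) + 37))*(-96) = ((-12)² + 1/(3 + 37))*(-96) = (144 + 1/40)*(-96) = (5761/40)*(-96) = -69132/5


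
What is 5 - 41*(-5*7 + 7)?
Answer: 1153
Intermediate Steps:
5 - 41*(-5*7 + 7) = 5 - 41*(-35 + 7) = 5 - 41*(-28) = 5 + 1148 = 1153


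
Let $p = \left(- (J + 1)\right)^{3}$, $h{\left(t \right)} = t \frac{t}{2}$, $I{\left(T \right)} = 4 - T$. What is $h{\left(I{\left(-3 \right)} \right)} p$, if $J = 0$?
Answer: $- \frac{49}{2} \approx -24.5$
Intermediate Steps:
$h{\left(t \right)} = \frac{t^{2}}{2}$ ($h{\left(t \right)} = t t \frac{1}{2} = t \frac{t}{2} = \frac{t^{2}}{2}$)
$p = -1$ ($p = \left(- (0 + 1)\right)^{3} = \left(\left(-1\right) 1\right)^{3} = \left(-1\right)^{3} = -1$)
$h{\left(I{\left(-3 \right)} \right)} p = \frac{\left(4 - -3\right)^{2}}{2} \left(-1\right) = \frac{\left(4 + 3\right)^{2}}{2} \left(-1\right) = \frac{7^{2}}{2} \left(-1\right) = \frac{1}{2} \cdot 49 \left(-1\right) = \frac{49}{2} \left(-1\right) = - \frac{49}{2}$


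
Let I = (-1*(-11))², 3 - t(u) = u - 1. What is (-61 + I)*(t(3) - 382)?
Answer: -22860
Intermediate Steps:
t(u) = 4 - u (t(u) = 3 - (u - 1) = 3 - (-1 + u) = 3 + (1 - u) = 4 - u)
I = 121 (I = 11² = 121)
(-61 + I)*(t(3) - 382) = (-61 + 121)*((4 - 1*3) - 382) = 60*((4 - 3) - 382) = 60*(1 - 382) = 60*(-381) = -22860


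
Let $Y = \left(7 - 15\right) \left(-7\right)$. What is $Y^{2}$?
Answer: $3136$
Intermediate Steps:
$Y = 56$ ($Y = \left(-8\right) \left(-7\right) = 56$)
$Y^{2} = 56^{2} = 3136$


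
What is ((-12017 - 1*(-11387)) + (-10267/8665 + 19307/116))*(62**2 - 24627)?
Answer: 9708446275311/1005140 ≈ 9.6588e+6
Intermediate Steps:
((-12017 - 1*(-11387)) + (-10267/8665 + 19307/116))*(62**2 - 24627) = ((-12017 + 11387) + (-10267*1/8665 + 19307*(1/116)))*(3844 - 24627) = (-630 + (-10267/8665 + 19307/116))*(-20783) = (-630 + 166104183/1005140)*(-20783) = -467134017/1005140*(-20783) = 9708446275311/1005140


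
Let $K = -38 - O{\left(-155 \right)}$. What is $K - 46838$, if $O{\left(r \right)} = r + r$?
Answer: $-46566$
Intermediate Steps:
$O{\left(r \right)} = 2 r$
$K = 272$ ($K = -38 - 2 \left(-155\right) = -38 - -310 = -38 + 310 = 272$)
$K - 46838 = 272 - 46838 = -46566$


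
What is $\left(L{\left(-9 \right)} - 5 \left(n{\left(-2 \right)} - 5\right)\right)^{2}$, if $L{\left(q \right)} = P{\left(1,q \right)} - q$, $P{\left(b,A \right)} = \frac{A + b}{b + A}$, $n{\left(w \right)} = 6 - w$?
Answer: $25$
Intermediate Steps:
$P{\left(b,A \right)} = 1$ ($P{\left(b,A \right)} = \frac{A + b}{A + b} = 1$)
$L{\left(q \right)} = 1 - q$
$\left(L{\left(-9 \right)} - 5 \left(n{\left(-2 \right)} - 5\right)\right)^{2} = \left(\left(1 - -9\right) - 5 \left(\left(6 - -2\right) - 5\right)\right)^{2} = \left(\left(1 + 9\right) - 5 \left(\left(6 + 2\right) - 5\right)\right)^{2} = \left(10 - 5 \left(8 - 5\right)\right)^{2} = \left(10 - 15\right)^{2} = \left(-5\right)^{2} = 25$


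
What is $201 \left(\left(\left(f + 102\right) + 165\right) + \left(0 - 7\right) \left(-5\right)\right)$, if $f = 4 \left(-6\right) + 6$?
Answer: $57084$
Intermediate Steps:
$f = -18$ ($f = -24 + 6 = -18$)
$201 \left(\left(\left(f + 102\right) + 165\right) + \left(0 - 7\right) \left(-5\right)\right) = 201 \left(\left(\left(-18 + 102\right) + 165\right) + \left(0 - 7\right) \left(-5\right)\right) = 201 \left(\left(84 + 165\right) - -35\right) = 201 \left(249 + 35\right) = 201 \cdot 284 = 57084$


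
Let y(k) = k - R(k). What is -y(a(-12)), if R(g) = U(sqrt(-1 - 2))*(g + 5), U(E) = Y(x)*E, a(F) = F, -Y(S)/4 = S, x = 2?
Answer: 12 + 56*I*sqrt(3) ≈ 12.0 + 96.995*I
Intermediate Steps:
Y(S) = -4*S
U(E) = -8*E (U(E) = (-4*2)*E = -8*E)
R(g) = -8*I*sqrt(3)*(5 + g) (R(g) = (-8*sqrt(-1 - 2))*(g + 5) = (-8*I*sqrt(3))*(5 + g) = -8*I*sqrt(3)*(5 + g))
y(k) = k - 8*I*sqrt(3)*(-5 - k)
-y(a(-12)) = -(-12 + 8*I*sqrt(3)*(5 - 12)) = -(-12 + 8*I*sqrt(3)*(-7)) = -(-12 - 56*I*sqrt(3)) = 12 + 56*I*sqrt(3)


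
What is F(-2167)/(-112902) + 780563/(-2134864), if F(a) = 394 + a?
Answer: -14057001659/40171735888 ≈ -0.34992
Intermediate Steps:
F(-2167)/(-112902) + 780563/(-2134864) = (394 - 2167)/(-112902) + 780563/(-2134864) = -1773*(-1/112902) + 780563*(-1/2134864) = 591/37634 - 780563/2134864 = -14057001659/40171735888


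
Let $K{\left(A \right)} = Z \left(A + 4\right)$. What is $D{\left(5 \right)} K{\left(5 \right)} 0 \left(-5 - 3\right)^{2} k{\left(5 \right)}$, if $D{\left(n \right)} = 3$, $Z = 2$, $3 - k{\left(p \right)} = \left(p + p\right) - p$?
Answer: $0$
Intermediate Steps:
$k{\left(p \right)} = 3 - p$ ($k{\left(p \right)} = 3 - \left(\left(p + p\right) - p\right) = 3 - \left(2 p - p\right) = 3 - p$)
$K{\left(A \right)} = 8 + 2 A$ ($K{\left(A \right)} = 2 \left(A + 4\right) = 2 \left(4 + A\right) = 8 + 2 A$)
$D{\left(5 \right)} K{\left(5 \right)} 0 \left(-5 - 3\right)^{2} k{\left(5 \right)} = 3 \left(8 + 2 \cdot 5\right) 0 \left(-5 - 3\right)^{2} \left(3 - 5\right) = 3 \left(8 + 10\right) 0 \left(-8\right)^{2} \left(3 - 5\right) = 3 \cdot 18 \cdot 0 \cdot 64 \left(-2\right) = 54 \cdot 0 \cdot 64 \left(-2\right) = 0 \cdot 64 \left(-2\right) = 0 \left(-2\right) = 0$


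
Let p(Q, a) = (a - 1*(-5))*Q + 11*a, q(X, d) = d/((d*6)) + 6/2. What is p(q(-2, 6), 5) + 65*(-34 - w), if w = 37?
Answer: -13585/3 ≈ -4528.3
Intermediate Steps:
q(X, d) = 19/6 (q(X, d) = d/((6*d)) + 6*(1/2) = d*(1/(6*d)) + 3 = 1/6 + 3 = 19/6)
p(Q, a) = 11*a + Q*(5 + a) (p(Q, a) = (a + 5)*Q + 11*a = (5 + a)*Q + 11*a = Q*(5 + a) + 11*a = 11*a + Q*(5 + a))
p(q(-2, 6), 5) + 65*(-34 - w) = (5*(19/6) + 11*5 + (19/6)*5) + 65*(-34 - 1*37) = (95/6 + 55 + 95/6) + 65*(-34 - 37) = 260/3 + 65*(-71) = 260/3 - 4615 = -13585/3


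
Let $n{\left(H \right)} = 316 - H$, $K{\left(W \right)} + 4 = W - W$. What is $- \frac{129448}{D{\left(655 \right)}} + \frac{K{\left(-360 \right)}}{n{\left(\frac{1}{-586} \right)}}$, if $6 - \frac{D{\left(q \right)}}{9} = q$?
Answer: $\frac{2177918272}{98328987} \approx 22.149$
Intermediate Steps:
$D{\left(q \right)} = 54 - 9 q$
$K{\left(W \right)} = -4$ ($K{\left(W \right)} = -4 + \left(W - W\right) = -4 + 0 = -4$)
$- \frac{129448}{D{\left(655 \right)}} + \frac{K{\left(-360 \right)}}{n{\left(\frac{1}{-586} \right)}} = - \frac{129448}{54 - 5895} - \frac{4}{316 - \frac{1}{-586}} = - \frac{129448}{54 - 5895} - \frac{4}{316 - - \frac{1}{586}} = - \frac{129448}{-5841} - \frac{4}{316 + \frac{1}{586}} = \left(-129448\right) \left(- \frac{1}{5841}\right) - \frac{4}{\frac{185177}{586}} = \frac{11768}{531} - \frac{2344}{185177} = \frac{2177918272}{98328987}$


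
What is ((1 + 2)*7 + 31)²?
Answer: 2704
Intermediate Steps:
((1 + 2)*7 + 31)² = (3*7 + 31)² = (21 + 31)² = 52² = 2704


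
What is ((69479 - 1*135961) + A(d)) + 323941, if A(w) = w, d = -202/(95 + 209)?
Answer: 39133667/152 ≈ 2.5746e+5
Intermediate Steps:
d = -101/152 (d = -202/304 = -202*1/304 = -101/152 ≈ -0.66447)
((69479 - 1*135961) + A(d)) + 323941 = ((69479 - 1*135961) - 101/152) + 323941 = ((69479 - 135961) - 101/152) + 323941 = (-66482 - 101/152) + 323941 = -10105365/152 + 323941 = 39133667/152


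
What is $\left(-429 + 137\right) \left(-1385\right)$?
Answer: $404420$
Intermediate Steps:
$\left(-429 + 137\right) \left(-1385\right) = \left(-292\right) \left(-1385\right) = 404420$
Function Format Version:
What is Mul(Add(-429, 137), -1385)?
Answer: 404420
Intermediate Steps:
Mul(Add(-429, 137), -1385) = Mul(-292, -1385) = 404420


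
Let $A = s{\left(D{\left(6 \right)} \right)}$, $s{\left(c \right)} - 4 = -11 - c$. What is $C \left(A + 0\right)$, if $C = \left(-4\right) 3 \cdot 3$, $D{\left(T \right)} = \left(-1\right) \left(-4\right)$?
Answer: $396$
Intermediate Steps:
$D{\left(T \right)} = 4$
$C = -36$ ($C = \left(-12\right) 3 = -36$)
$s{\left(c \right)} = -7 - c$ ($s{\left(c \right)} = 4 - \left(11 + c\right) = -7 - c$)
$A = -11$ ($A = -7 - 4 = -11$)
$C \left(A + 0\right) = - 36 \left(-11 + 0\right) = \left(-36\right) \left(-11\right) = 396$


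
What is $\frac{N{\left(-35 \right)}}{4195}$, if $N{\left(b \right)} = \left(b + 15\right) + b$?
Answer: $- \frac{11}{839} \approx -0.013111$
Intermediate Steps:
$N{\left(b \right)} = 15 + 2 b$ ($N{\left(b \right)} = \left(15 + b\right) + b = 15 + 2 b$)
$\frac{N{\left(-35 \right)}}{4195} = \frac{15 + 2 \left(-35\right)}{4195} = \left(15 - 70\right) \frac{1}{4195} = \left(-55\right) \frac{1}{4195} = - \frac{11}{839}$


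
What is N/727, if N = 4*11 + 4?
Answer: 48/727 ≈ 0.066025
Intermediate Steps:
N = 48 (N = 44 + 4 = 48)
N/727 = 48/727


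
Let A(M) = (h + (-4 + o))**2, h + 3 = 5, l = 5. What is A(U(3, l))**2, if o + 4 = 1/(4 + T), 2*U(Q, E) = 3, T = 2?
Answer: 1500625/1296 ≈ 1157.9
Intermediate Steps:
U(Q, E) = 3/2 (U(Q, E) = (1/2)*3 = 3/2)
h = 2 (h = -3 + 5 = 2)
o = -23/6 (o = -4 + 1/(4 + 2) = -4 + 1/6 = -23/6 ≈ -3.8333)
A(M) = 1225/36 (A(M) = (2 + (-4 - 23/6))**2 = (2 - 47/6)**2 = (-35/6)**2 = 1225/36)
A(U(3, l))**2 = (1225/36)**2 = 1500625/1296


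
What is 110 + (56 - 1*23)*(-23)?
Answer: -649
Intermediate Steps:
110 + (56 - 1*23)*(-23) = 110 + (56 - 23)*(-23) = 110 + 33*(-23) = 110 - 759 = -649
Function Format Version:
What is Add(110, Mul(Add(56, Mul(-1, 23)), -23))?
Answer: -649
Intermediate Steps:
Add(110, Mul(Add(56, Mul(-1, 23)), -23)) = Add(110, Mul(Add(56, -23), -23)) = Add(110, Mul(33, -23)) = Add(110, -759) = -649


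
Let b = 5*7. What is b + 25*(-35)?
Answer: -840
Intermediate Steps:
b = 35
b + 25*(-35) = 35 + 25*(-35) = 35 - 875 = -840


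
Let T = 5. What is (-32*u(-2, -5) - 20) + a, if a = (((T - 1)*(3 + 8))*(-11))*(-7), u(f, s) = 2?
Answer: 3304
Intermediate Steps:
a = 3388 (a = (((5 - 1)*(3 + 8))*(-11))*(-7) = ((4*11)*(-11))*(-7) = (44*(-11))*(-7) = -484*(-7) = 3388)
(-32*u(-2, -5) - 20) + a = (-32*2 - 20) + 3388 = (-64 - 20) + 3388 = -84 + 3388 = 3304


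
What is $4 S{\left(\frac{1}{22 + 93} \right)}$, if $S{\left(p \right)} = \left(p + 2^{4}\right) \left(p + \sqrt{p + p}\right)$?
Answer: $\frac{7364}{13225} + \frac{7364 \sqrt{230}}{13225} \approx 9.0015$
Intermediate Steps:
$S{\left(p \right)} = \left(16 + p\right) \left(p + \sqrt{2} \sqrt{p}\right)$ ($S{\left(p \right)} = \left(p + 16\right) \left(p + \sqrt{2 p}\right) = \left(16 + p\right) \left(p + \sqrt{2} \sqrt{p}\right)$)
$4 S{\left(\frac{1}{22 + 93} \right)} = 4 \left(\left(\frac{1}{22 + 93}\right)^{2} + \frac{16}{22 + 93} + \sqrt{2} \left(\frac{1}{22 + 93}\right)^{\frac{3}{2}} + 16 \sqrt{2} \sqrt{\frac{1}{22 + 93}}\right) = 4 \left(\left(\frac{1}{115}\right)^{2} + \frac{16}{115} + \sqrt{2} \left(\frac{1}{115}\right)^{\frac{3}{2}} + 16 \sqrt{2} \sqrt{\frac{1}{115}}\right) = 4 \left(\left(\frac{1}{115}\right)^{2} + 16 \cdot \frac{1}{115} + \frac{\sqrt{2}}{115 \sqrt{115}} + \frac{16 \sqrt{2}}{\sqrt{115}}\right) = 4 \left(\frac{1}{13225} + \frac{16}{115} + \sqrt{2} \frac{\sqrt{115}}{13225} + 16 \sqrt{2} \frac{\sqrt{115}}{115}\right) = 4 \left(\frac{1}{13225} + \frac{16}{115} + \frac{\sqrt{230}}{13225} + \frac{16 \sqrt{230}}{115}\right) = 4 \left(\frac{1841}{13225} + \frac{1841 \sqrt{230}}{13225}\right) = \frac{7364}{13225} + \frac{7364 \sqrt{230}}{13225}$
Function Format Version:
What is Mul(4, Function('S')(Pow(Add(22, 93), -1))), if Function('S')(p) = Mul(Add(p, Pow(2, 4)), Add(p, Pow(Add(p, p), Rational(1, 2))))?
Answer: Add(Rational(7364, 13225), Mul(Rational(7364, 13225), Pow(230, Rational(1, 2)))) ≈ 9.0015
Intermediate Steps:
Function('S')(p) = Mul(Add(16, p), Add(p, Mul(Pow(2, Rational(1, 2)), Pow(p, Rational(1, 2))))) (Function('S')(p) = Mul(Add(p, 16), Add(p, Pow(Mul(2, p), Rational(1, 2)))) = Mul(Add(16, p), Add(p, Mul(Pow(2, Rational(1, 2)), Pow(p, Rational(1, 2))))))
Mul(4, Function('S')(Pow(Add(22, 93), -1))) = Mul(4, Add(Pow(Pow(Add(22, 93), -1), 2), Mul(16, Pow(Add(22, 93), -1)), Mul(Pow(2, Rational(1, 2)), Pow(Pow(Add(22, 93), -1), Rational(3, 2))), Mul(16, Pow(2, Rational(1, 2)), Pow(Pow(Add(22, 93), -1), Rational(1, 2))))) = Mul(4, Add(Pow(Pow(115, -1), 2), Mul(16, Pow(115, -1)), Mul(Pow(2, Rational(1, 2)), Pow(Pow(115, -1), Rational(3, 2))), Mul(16, Pow(2, Rational(1, 2)), Pow(Pow(115, -1), Rational(1, 2))))) = Mul(4, Add(Pow(Rational(1, 115), 2), Mul(16, Rational(1, 115)), Mul(Pow(2, Rational(1, 2)), Pow(Rational(1, 115), Rational(3, 2))), Mul(16, Pow(2, Rational(1, 2)), Pow(Rational(1, 115), Rational(1, 2))))) = Mul(4, Add(Rational(1, 13225), Rational(16, 115), Mul(Pow(2, Rational(1, 2)), Mul(Rational(1, 13225), Pow(115, Rational(1, 2)))), Mul(16, Pow(2, Rational(1, 2)), Mul(Rational(1, 115), Pow(115, Rational(1, 2)))))) = Mul(4, Add(Rational(1, 13225), Rational(16, 115), Mul(Rational(1, 13225), Pow(230, Rational(1, 2))), Mul(Rational(16, 115), Pow(230, Rational(1, 2))))) = Mul(4, Add(Rational(1841, 13225), Mul(Rational(1841, 13225), Pow(230, Rational(1, 2))))) = Add(Rational(7364, 13225), Mul(Rational(7364, 13225), Pow(230, Rational(1, 2))))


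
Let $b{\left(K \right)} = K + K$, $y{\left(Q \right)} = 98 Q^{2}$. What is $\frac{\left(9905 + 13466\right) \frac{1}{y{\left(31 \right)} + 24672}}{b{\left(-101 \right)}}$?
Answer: $- \frac{23371}{24007700} \approx -0.00097348$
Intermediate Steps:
$b{\left(K \right)} = 2 K$
$\frac{\left(9905 + 13466\right) \frac{1}{y{\left(31 \right)} + 24672}}{b{\left(-101 \right)}} = \frac{\left(9905 + 13466\right) \frac{1}{98 \cdot 31^{2} + 24672}}{2 \left(-101\right)} = \frac{23371 \frac{1}{98 \cdot 961 + 24672}}{-202} = \frac{23371}{94178 + 24672} \left(- \frac{1}{202}\right) = \frac{23371}{118850} \left(- \frac{1}{202}\right) = - \frac{23371}{24007700}$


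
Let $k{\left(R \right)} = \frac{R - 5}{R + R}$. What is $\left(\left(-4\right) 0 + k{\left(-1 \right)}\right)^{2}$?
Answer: $9$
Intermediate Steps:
$k{\left(R \right)} = \frac{-5 + R}{2 R}$
$\left(\left(-4\right) 0 + k{\left(-1 \right)}\right)^{2} = \left(\left(-4\right) 0 + \frac{-5 - 1}{2 \left(-1\right)}\right)^{2} = \left(0 + \frac{1}{2} \left(-1\right) \left(-6\right)\right)^{2} = \left(0 + 3\right)^{2} = 3^{2} = 9$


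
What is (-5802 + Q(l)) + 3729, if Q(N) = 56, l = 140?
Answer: -2017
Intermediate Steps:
(-5802 + Q(l)) + 3729 = (-5802 + 56) + 3729 = -5746 + 3729 = -2017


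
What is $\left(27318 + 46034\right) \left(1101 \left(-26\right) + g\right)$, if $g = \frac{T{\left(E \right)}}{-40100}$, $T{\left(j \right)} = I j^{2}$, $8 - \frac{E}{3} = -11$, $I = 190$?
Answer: $- \frac{4212311621916}{2005} \approx -2.1009 \cdot 10^{9}$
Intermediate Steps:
$E = 57$ ($E = 24 - -33 = 24 + 33 = 57$)
$T{\left(j \right)} = 190 j^{2}$
$g = - \frac{61731}{4010}$ ($g = \frac{190 \cdot 57^{2}}{-40100} = 190 \cdot 3249 \left(- \frac{1}{40100}\right) = 617310 \left(- \frac{1}{40100}\right) = - \frac{61731}{4010} \approx -15.394$)
$\left(27318 + 46034\right) \left(1101 \left(-26\right) + g\right) = \left(27318 + 46034\right) \left(1101 \left(-26\right) - \frac{61731}{4010}\right) = 73352 \left(-28626 - \frac{61731}{4010}\right) = 73352 \left(- \frac{114851991}{4010}\right) = - \frac{4212311621916}{2005}$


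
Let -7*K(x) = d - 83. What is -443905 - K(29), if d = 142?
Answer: -3107276/7 ≈ -4.4390e+5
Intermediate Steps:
K(x) = -59/7 (K(x) = -(142 - 83)/7 = -⅐*59 = -59/7)
-443905 - K(29) = -443905 - 1*(-59/7) = -443905 + 59/7 = -3107276/7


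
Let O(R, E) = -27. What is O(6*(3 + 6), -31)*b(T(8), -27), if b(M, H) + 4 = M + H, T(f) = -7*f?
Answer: 2349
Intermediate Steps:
b(M, H) = -4 + H + M (b(M, H) = -4 + (M + H) = -4 + (H + M) = -4 + H + M)
O(6*(3 + 6), -31)*b(T(8), -27) = -27*(-4 - 27 - 7*8) = -27*(-4 - 27 - 56) = -27*(-87) = 2349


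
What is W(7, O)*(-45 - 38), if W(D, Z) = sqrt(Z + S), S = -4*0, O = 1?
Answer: -83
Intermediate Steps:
S = 0
W(D, Z) = sqrt(Z) (W(D, Z) = sqrt(Z + 0) = sqrt(Z))
W(7, O)*(-45 - 38) = sqrt(1)*(-45 - 38) = 1*(-83) = -83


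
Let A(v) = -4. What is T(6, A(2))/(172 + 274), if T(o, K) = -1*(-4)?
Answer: 2/223 ≈ 0.0089686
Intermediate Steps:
T(o, K) = 4
T(6, A(2))/(172 + 274) = 4/(172 + 274) = 4/446 = (1/446)*4 = 2/223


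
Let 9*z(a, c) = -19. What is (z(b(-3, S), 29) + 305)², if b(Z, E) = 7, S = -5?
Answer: 7431076/81 ≈ 91742.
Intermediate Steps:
z(a, c) = -19/9 (z(a, c) = (⅑)*(-19) = -19/9)
(z(b(-3, S), 29) + 305)² = (-19/9 + 305)² = (2726/9)² = 7431076/81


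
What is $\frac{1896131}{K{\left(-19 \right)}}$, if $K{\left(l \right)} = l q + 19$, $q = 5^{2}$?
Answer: $- \frac{1896131}{456} \approx -4158.2$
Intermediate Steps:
$q = 25$
$K{\left(l \right)} = 19 + 25 l$ ($K{\left(l \right)} = l 25 + 19 = 25 l + 19 = 19 + 25 l$)
$\frac{1896131}{K{\left(-19 \right)}} = \frac{1896131}{19 + 25 \left(-19\right)} = \frac{1896131}{19 - 475} = \frac{1896131}{-456} = 1896131 \left(- \frac{1}{456}\right) = - \frac{1896131}{456}$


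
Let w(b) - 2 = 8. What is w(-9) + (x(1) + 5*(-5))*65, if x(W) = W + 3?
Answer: -1355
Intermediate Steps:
w(b) = 10 (w(b) = 2 + 8 = 10)
x(W) = 3 + W
w(-9) + (x(1) + 5*(-5))*65 = 10 + ((3 + 1) + 5*(-5))*65 = 10 + (4 - 25)*65 = 10 - 21*65 = 10 - 1365 = -1355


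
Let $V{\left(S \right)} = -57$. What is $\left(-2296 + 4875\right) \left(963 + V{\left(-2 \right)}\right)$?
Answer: $2336574$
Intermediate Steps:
$\left(-2296 + 4875\right) \left(963 + V{\left(-2 \right)}\right) = \left(-2296 + 4875\right) \left(963 - 57\right) = 2579 \cdot 906 = 2336574$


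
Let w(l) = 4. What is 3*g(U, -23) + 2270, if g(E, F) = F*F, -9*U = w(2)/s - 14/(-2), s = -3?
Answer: 3857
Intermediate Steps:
U = -17/27 (U = -(4/(-3) - 14/(-2))/9 = -(4*(-⅓) - 14*(-½))/9 = -(-4/3 + 7)/9 = -⅑*17/3 = -17/27 ≈ -0.62963)
g(E, F) = F²
3*g(U, -23) + 2270 = 3*(-23)² + 2270 = 3*529 + 2270 = 1587 + 2270 = 3857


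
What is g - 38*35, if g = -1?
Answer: -1331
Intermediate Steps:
g - 38*35 = -1 - 38*35 = -1 - 1330 = -1331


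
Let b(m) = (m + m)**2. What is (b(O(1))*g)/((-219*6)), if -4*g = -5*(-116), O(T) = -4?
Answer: 4640/657 ≈ 7.0624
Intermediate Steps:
g = -145 (g = -(-5)*(-116)/4 = -1/4*580 = -145)
b(m) = 4*m**2 (b(m) = (2*m)**2 = 4*m**2)
(b(O(1))*g)/((-219*6)) = ((4*(-4)**2)*(-145))/((-219*6)) = ((4*16)*(-145))/(-1314) = (64*(-145))*(-1/1314) = -9280*(-1/1314) = 4640/657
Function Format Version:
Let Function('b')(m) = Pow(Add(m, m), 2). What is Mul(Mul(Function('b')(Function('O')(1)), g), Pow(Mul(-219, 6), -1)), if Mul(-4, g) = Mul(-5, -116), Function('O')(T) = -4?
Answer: Rational(4640, 657) ≈ 7.0624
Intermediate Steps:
g = -145 (g = Mul(Rational(-1, 4), Mul(-5, -116)) = Mul(Rational(-1, 4), 580) = -145)
Function('b')(m) = Mul(4, Pow(m, 2)) (Function('b')(m) = Pow(Mul(2, m), 2) = Mul(4, Pow(m, 2)))
Mul(Mul(Function('b')(Function('O')(1)), g), Pow(Mul(-219, 6), -1)) = Mul(Mul(Mul(4, Pow(-4, 2)), -145), Pow(Mul(-219, 6), -1)) = Mul(Mul(Mul(4, 16), -145), Pow(-1314, -1)) = Mul(Mul(64, -145), Rational(-1, 1314)) = Mul(-9280, Rational(-1, 1314)) = Rational(4640, 657)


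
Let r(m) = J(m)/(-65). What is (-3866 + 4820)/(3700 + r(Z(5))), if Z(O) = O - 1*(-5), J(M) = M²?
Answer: 6201/24040 ≈ 0.25795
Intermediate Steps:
Z(O) = 5 + O (Z(O) = O + 5 = 5 + O)
r(m) = -m²/65 (r(m) = m²/(-65) = m²*(-1/65) = -m²/65)
(-3866 + 4820)/(3700 + r(Z(5))) = (-3866 + 4820)/(3700 - (5 + 5)²/65) = 954/(3700 - 1/65*10²) = 954/(3700 - 1/65*100) = 954/(3700 - 20/13) = 954/(48080/13) = 954*(13/48080) = 6201/24040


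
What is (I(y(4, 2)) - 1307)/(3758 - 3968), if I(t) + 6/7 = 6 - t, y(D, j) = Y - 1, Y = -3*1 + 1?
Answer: 4546/735 ≈ 6.1850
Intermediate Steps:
Y = -2 (Y = -3 + 1 = -2)
y(D, j) = -3 (y(D, j) = -2 - 1 = -3)
I(t) = 36/7 - t (I(t) = -6/7 + (6 - t) = 36/7 - t)
(I(y(4, 2)) - 1307)/(3758 - 3968) = ((36/7 - 1*(-3)) - 1307)/(3758 - 3968) = ((36/7 + 3) - 1307)/(-210) = (57/7 - 1307)*(-1/210) = -9092/7*(-1/210) = 4546/735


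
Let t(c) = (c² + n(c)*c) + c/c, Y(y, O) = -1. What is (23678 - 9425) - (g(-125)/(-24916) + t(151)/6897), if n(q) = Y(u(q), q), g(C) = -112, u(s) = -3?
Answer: 612187733294/42961413 ≈ 14250.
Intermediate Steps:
n(q) = -1
t(c) = 1 + c² - c (t(c) = (c² - c) + c/c = (c² - c) + 1 = 1 + c² - c)
(23678 - 9425) - (g(-125)/(-24916) + t(151)/6897) = (23678 - 9425) - (-112/(-24916) + (1 + 151² - 1*151)/6897) = 14253 - (-112*(-1/24916) + (1 + 22801 - 151)*(1/6897)) = 14253 - (28/6229 + 22651*(1/6897)) = 14253 - (28/6229 + 22651/6897) = 14253 - 1*141286195/42961413 = 14253 - 141286195/42961413 = 612187733294/42961413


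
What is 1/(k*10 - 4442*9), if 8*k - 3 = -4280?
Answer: -4/181297 ≈ -2.2063e-5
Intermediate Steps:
k = -4277/8 (k = 3/8 + (⅛)*(-4280) = 3/8 - 535 = -4277/8 ≈ -534.63)
1/(k*10 - 4442*9) = 1/(-4277/8*10 - 4442*9) = 1/(-21385/4 - 39978) = 1/(-181297/4) = -4/181297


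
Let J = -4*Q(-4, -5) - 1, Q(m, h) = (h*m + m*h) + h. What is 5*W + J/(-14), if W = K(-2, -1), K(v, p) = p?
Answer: 71/14 ≈ 5.0714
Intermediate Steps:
Q(m, h) = h + 2*h*m (Q(m, h) = (h*m + h*m) + h = 2*h*m + h = h + 2*h*m)
J = -141 (J = -(-20)*(1 + 2*(-4)) - 1 = -(-20)*(1 - 8) - 1 = -(-20)*(-7) - 1 = -4*35 - 1 = -140 - 1 = -141)
W = -1
5*W + J/(-14) = 5*(-1) - 141/(-14) = -5 - 141*(-1/14) = -5 + 141/14 = 71/14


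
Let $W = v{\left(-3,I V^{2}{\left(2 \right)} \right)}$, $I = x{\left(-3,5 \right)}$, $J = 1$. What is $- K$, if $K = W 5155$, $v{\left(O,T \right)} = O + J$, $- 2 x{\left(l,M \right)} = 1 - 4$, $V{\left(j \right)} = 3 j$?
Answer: $10310$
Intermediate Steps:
$x{\left(l,M \right)} = \frac{3}{2}$ ($x{\left(l,M \right)} = - \frac{1 - 4}{2} = \left(- \frac{1}{2}\right) \left(-3\right) = \frac{3}{2}$)
$I = \frac{3}{2} \approx 1.5$
$v{\left(O,T \right)} = 1 + O$ ($v{\left(O,T \right)} = O + 1 = 1 + O$)
$W = -2$ ($W = 1 - 3 = -2$)
$K = -10310$ ($K = \left(-2\right) 5155 = -10310$)
$- K = \left(-1\right) \left(-10310\right) = 10310$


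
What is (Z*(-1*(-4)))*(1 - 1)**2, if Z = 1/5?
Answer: 0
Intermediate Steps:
Z = 1/5 ≈ 0.20000
(Z*(-1*(-4)))*(1 - 1)**2 = ((-1*(-4))/5)*(1 - 1)**2 = ((1/5)*4)*0**2 = (4/5)*0 = 0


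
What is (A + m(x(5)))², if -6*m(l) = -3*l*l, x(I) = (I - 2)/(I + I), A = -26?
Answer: 26946481/40000 ≈ 673.66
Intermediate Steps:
x(I) = (-2 + I)/(2*I) (x(I) = (-2 + I)/((2*I)) = (-2 + I)*(1/(2*I)) = (-2 + I)/(2*I))
m(l) = l²/2 (m(l) = -(-1)*l*l/2 = -(-1)*l²/2 = l²/2)
(A + m(x(5)))² = (-26 + ((½)*(-2 + 5)/5)²/2)² = (-26 + ((½)*(⅕)*3)²/2)² = (-26 + (3/10)²/2)² = (-26 + (½)*(9/100))² = (-26 + 9/200)² = (-5191/200)² = 26946481/40000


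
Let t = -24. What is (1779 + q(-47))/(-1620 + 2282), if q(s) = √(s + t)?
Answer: 1779/662 + I*√71/662 ≈ 2.6873 + 0.012728*I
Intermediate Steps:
q(s) = √(-24 + s) (q(s) = √(s - 24) = √(-24 + s))
(1779 + q(-47))/(-1620 + 2282) = (1779 + √(-24 - 47))/(-1620 + 2282) = (1779 + √(-71))/662 = (1779 + I*√71)*(1/662) = 1779/662 + I*√71/662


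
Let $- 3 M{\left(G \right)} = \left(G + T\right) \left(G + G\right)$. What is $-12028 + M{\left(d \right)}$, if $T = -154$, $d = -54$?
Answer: $-19516$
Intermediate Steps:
$M{\left(G \right)} = - \frac{2 G \left(-154 + G\right)}{3}$ ($M{\left(G \right)} = - \frac{\left(G - 154\right) \left(G + G\right)}{3} = - \frac{\left(-154 + G\right) 2 G}{3} = - \frac{2 G \left(-154 + G\right)}{3}$)
$-12028 + M{\left(d \right)} = -12028 + \frac{2}{3} \left(-54\right) \left(154 - -54\right) = -12028 + \frac{2}{3} \left(-54\right) \left(154 + 54\right) = -12028 + \frac{2}{3} \left(-54\right) 208 = -12028 - 7488 = -19516$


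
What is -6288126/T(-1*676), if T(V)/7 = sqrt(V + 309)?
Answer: 6288126*I*sqrt(367)/2569 ≈ 46891.0*I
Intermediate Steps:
T(V) = 7*sqrt(309 + V) (T(V) = 7*sqrt(V + 309) = 7*sqrt(309 + V))
-6288126/T(-1*676) = -6288126*1/(7*sqrt(309 - 1*676)) = -6288126*1/(7*sqrt(309 - 676)) = -6288126*(-I*sqrt(367)/2569) = -(-6288126)*I*sqrt(367)/2569 = 6288126*I*sqrt(367)/2569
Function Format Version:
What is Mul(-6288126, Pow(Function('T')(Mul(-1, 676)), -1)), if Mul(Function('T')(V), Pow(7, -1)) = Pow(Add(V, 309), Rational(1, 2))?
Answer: Mul(Rational(6288126, 2569), I, Pow(367, Rational(1, 2))) ≈ Mul(46891., I)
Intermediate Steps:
Function('T')(V) = Mul(7, Pow(Add(309, V), Rational(1, 2))) (Function('T')(V) = Mul(7, Pow(Add(V, 309), Rational(1, 2))) = Mul(7, Pow(Add(309, V), Rational(1, 2))))
Mul(-6288126, Pow(Function('T')(Mul(-1, 676)), -1)) = Mul(-6288126, Pow(Mul(7, Pow(Add(309, Mul(-1, 676)), Rational(1, 2))), -1)) = Mul(-6288126, Pow(Mul(7, Pow(Add(309, -676), Rational(1, 2))), -1)) = Mul(-6288126, Pow(Mul(7, Pow(-367, Rational(1, 2))), -1)) = Mul(-6288126, Pow(Mul(7, Mul(I, Pow(367, Rational(1, 2)))), -1)) = Mul(-6288126, Pow(Mul(7, I, Pow(367, Rational(1, 2))), -1)) = Mul(-6288126, Mul(Rational(-1, 2569), I, Pow(367, Rational(1, 2)))) = Mul(Rational(6288126, 2569), I, Pow(367, Rational(1, 2)))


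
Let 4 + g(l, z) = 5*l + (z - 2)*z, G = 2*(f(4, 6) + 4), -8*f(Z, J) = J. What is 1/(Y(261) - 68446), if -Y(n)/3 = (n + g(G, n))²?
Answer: -4/55306454971 ≈ -7.2324e-11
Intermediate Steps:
f(Z, J) = -J/8
G = 13/2 (G = 2*(-⅛*6 + 4) = 2*(-¾ + 4) = 2*(13/4) = 13/2 ≈ 6.5000)
g(l, z) = -4 + 5*l + z*(-2 + z) (g(l, z) = -4 + (5*l + (z - 2)*z) = -4 + (5*l + (-2 + z)*z) = -4 + (5*l + z*(-2 + z)) = -4 + 5*l + z*(-2 + z))
Y(n) = -3*(57/2 + n² - n)² (Y(n) = -3*(n + (-4 + n² - 2*n + 5*(13/2)))² = -3*(n + (-4 + n² - 2*n + 65/2))² = -3*(n + (57/2 + n² - 2*n))² = -3*(57/2 + n² - n)²)
1/(Y(261) - 68446) = 1/(-3*(57 - 2*261 + 2*261²)²/4 - 68446) = 1/(-3*(57 - 522 + 2*68121)²/4 - 68446) = 1/(-3*(57 - 522 + 136242)²/4 - 68446) = 1/(-¾*135777² - 68446) = 1/(-¾*18435393729 - 68446) = 1/(-55306181187/4 - 68446) = 1/(-55306454971/4) = -4/55306454971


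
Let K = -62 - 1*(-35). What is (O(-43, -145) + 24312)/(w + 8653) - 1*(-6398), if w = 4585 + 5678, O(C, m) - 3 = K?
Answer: 30262214/4729 ≈ 6399.3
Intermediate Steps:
K = -27 (K = -62 + 35 = -27)
O(C, m) = -24 (O(C, m) = 3 - 27 = -24)
w = 10263
(O(-43, -145) + 24312)/(w + 8653) - 1*(-6398) = (-24 + 24312)/(10263 + 8653) - 1*(-6398) = 24288/18916 + 6398 = 24288*(1/18916) + 6398 = 6072/4729 + 6398 = 30262214/4729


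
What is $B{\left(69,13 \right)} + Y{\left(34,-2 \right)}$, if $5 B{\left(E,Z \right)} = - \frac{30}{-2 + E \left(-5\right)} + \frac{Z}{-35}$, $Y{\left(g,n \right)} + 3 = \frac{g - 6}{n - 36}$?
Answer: $- \frac{4377234}{1153775} \approx -3.7938$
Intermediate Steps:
$Y{\left(g,n \right)} = -3 + \frac{-6 + g}{-36 + n}$ ($Y{\left(g,n \right)} = -3 + \frac{g - 6}{n - 36} = -3 + \frac{-6 + g}{-36 + n}$)
$B{\left(E,Z \right)} = - \frac{6}{-2 - 5 E} - \frac{Z}{175}$ ($B{\left(E,Z \right)} = \frac{- \frac{30}{-2 + E \left(-5\right)} + \frac{Z}{-35}}{5} = \frac{- \frac{30}{-2 - 5 E} + Z \left(- \frac{1}{35}\right)}{5} = \frac{- \frac{30}{-2 - 5 E} - \frac{Z}{35}}{5} = - \frac{6}{-2 - 5 E} - \frac{Z}{175}$)
$B{\left(69,13 \right)} + Y{\left(34,-2 \right)} = \frac{1050 - 26 - 345 \cdot 13}{175 \left(2 + 5 \cdot 69\right)} + \frac{102 + 34 - -6}{-36 - 2} = \frac{1050 - 26 - 4485}{175 \left(2 + 345\right)} + \frac{102 + 34 + 6}{-38} = \frac{1}{175} \cdot \frac{1}{347} \left(-3461\right) - \frac{71}{19} = - \frac{3461}{60725} - \frac{71}{19} = - \frac{4377234}{1153775}$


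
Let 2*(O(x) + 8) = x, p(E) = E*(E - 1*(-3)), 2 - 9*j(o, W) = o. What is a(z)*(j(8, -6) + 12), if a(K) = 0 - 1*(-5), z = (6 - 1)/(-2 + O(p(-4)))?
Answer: 170/3 ≈ 56.667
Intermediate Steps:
j(o, W) = 2/9 - o/9
p(E) = E*(3 + E) (p(E) = E*(E + 3) = E*(3 + E))
O(x) = -8 + x/2
z = -5/8 (z = (6 - 1)/(-2 + (-8 + (-4*(3 - 4))/2)) = 5/(-2 + (-8 + (-4*(-1))/2)) = 5/(-2 + (-8 + (½)*4)) = 5/(-2 + (-8 + 2)) = 5/(-2 - 6) = 5/(-8) = 5*(-⅛) = -5/8 ≈ -0.62500)
a(K) = 5 (a(K) = 0 + 5 = 5)
a(z)*(j(8, -6) + 12) = 5*((2/9 - ⅑*8) + 12) = 5*((2/9 - 8/9) + 12) = 5*(-⅔ + 12) = 5*(34/3) = 170/3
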